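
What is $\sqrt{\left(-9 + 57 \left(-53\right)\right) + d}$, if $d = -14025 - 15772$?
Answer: $i \sqrt{32827} \approx 181.18 i$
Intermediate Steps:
$d = -29797$ ($d = -14025 - 15772 = -29797$)
$\sqrt{\left(-9 + 57 \left(-53\right)\right) + d} = \sqrt{\left(-9 + 57 \left(-53\right)\right) - 29797} = \sqrt{\left(-9 - 3021\right) - 29797} = \sqrt{-3030 - 29797} = \sqrt{-32827} = i \sqrt{32827}$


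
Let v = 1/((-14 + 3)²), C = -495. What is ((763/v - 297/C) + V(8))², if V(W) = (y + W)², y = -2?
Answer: 213257392804/25 ≈ 8.5303e+9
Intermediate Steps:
v = 1/121 (v = 1/((-11)²) = 1/121 ≈ 0.0082645)
V(W) = (-2 + W)²
((763/v - 297/C) + V(8))² = ((763/(1/121) - 297/(-495)) + (-2 + 8)²)² = ((763*121 - 297*(-1/495)) + 6²)² = ((92323 + ⅗) + 36)² = (461618/5 + 36)² = (461798/5)² = 213257392804/25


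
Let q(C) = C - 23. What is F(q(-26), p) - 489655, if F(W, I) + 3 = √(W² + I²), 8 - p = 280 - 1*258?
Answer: -489658 + 7*√53 ≈ -4.8961e+5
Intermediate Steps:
q(C) = -23 + C
p = -14 (p = 8 - (280 - 1*258) = 8 - (280 - 258) = 8 - 1*22 = 8 - 22 = -14)
F(W, I) = -3 + √(I² + W²) (F(W, I) = -3 + √(W² + I²) = -3 + √(I² + W²))
F(q(-26), p) - 489655 = (-3 + √((-14)² + (-23 - 26)²)) - 489655 = (-3 + √(196 + (-49)²)) - 489655 = (-3 + √(196 + 2401)) - 489655 = (-3 + √2597) - 489655 = (-3 + 7*√53) - 489655 = -489658 + 7*√53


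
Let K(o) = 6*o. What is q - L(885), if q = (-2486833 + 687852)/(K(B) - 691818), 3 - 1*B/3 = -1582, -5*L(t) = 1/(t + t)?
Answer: 884535841/326116600 ≈ 2.7123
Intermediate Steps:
L(t) = -1/(10*t) (L(t) = -1/(5*(t + t)) = -1/(2*t)/5 = -1/(10*t))
B = 4755 (B = 9 - 3*(-1582) = 9 + 4746 = 4755)
q = 1798981/663288 (q = (-2486833 + 687852)/(6*4755 - 691818) = -1798981/(28530 - 691818) = -1798981/(-663288) = -1798981*(-1/663288) = 1798981/663288 ≈ 2.7122)
q - L(885) = 1798981/663288 - (-1)/(10*885) = 1798981/663288 - 1*(-1/8850) = 1798981/663288 + 1/8850 = 884535841/326116600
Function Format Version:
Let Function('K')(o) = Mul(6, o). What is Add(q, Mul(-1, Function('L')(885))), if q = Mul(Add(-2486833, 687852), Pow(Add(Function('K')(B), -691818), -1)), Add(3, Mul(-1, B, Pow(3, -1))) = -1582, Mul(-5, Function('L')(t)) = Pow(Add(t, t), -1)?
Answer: Rational(884535841, 326116600) ≈ 2.7123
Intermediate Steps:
Function('L')(t) = Mul(Rational(-1, 10), Pow(t, -1)) (Function('L')(t) = Mul(Rational(-1, 5), Pow(Add(t, t), -1)) = Mul(Rational(-1, 5), Pow(Mul(2, t), -1)) = Mul(Rational(-1, 5), Mul(Rational(1, 2), Pow(t, -1))) = Mul(Rational(-1, 10), Pow(t, -1)))
B = 4755 (B = Add(9, Mul(-3, -1582)) = Add(9, 4746) = 4755)
q = Rational(1798981, 663288) (q = Mul(Add(-2486833, 687852), Pow(Add(Mul(6, 4755), -691818), -1)) = Mul(-1798981, Pow(Add(28530, -691818), -1)) = Mul(-1798981, Pow(-663288, -1)) = Mul(-1798981, Rational(-1, 663288)) = Rational(1798981, 663288) ≈ 2.7122)
Add(q, Mul(-1, Function('L')(885))) = Add(Rational(1798981, 663288), Mul(-1, Mul(Rational(-1, 10), Pow(885, -1)))) = Add(Rational(1798981, 663288), Mul(-1, Mul(Rational(-1, 10), Rational(1, 885)))) = Add(Rational(1798981, 663288), Mul(-1, Rational(-1, 8850))) = Add(Rational(1798981, 663288), Rational(1, 8850)) = Rational(884535841, 326116600)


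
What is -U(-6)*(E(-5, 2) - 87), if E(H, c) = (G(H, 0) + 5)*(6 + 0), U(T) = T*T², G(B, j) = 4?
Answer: -7128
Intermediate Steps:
U(T) = T³
E(H, c) = 54 (E(H, c) = (4 + 5)*(6 + 0) = 9*6 = 54)
-U(-6)*(E(-5, 2) - 87) = -(-6)³*(54 - 87) = -(-216)*(-33) = -1*7128 = -7128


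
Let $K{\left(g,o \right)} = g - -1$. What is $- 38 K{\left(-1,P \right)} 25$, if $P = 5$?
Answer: $0$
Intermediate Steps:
$K{\left(g,o \right)} = 1 + g$ ($K{\left(g,o \right)} = g + 1 = 1 + g$)
$- 38 K{\left(-1,P \right)} 25 = - 38 \left(1 - 1\right) 25 = \left(-38\right) 0 \cdot 25 = 0 \cdot 25 = 0$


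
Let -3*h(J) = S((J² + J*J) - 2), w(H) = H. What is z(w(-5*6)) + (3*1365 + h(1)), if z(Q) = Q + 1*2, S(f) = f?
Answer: 4067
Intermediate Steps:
h(J) = ⅔ - 2*J²/3 (h(J) = -((J² + J*J) - 2)/3 = -((J² + J²) - 2)/3 = -(2*J² - 2)/3 = -(-2 + 2*J²)/3 = ⅔ - 2*J²/3)
z(Q) = 2 + Q (z(Q) = Q + 2 = 2 + Q)
z(w(-5*6)) + (3*1365 + h(1)) = (2 - 5*6) + (3*1365 + (⅔ - ⅔*1²)) = (2 - 30) + (4095 + (⅔ - ⅔*1)) = -28 + (4095 + (⅔ - ⅔)) = -28 + (4095 + 0) = -28 + 4095 = 4067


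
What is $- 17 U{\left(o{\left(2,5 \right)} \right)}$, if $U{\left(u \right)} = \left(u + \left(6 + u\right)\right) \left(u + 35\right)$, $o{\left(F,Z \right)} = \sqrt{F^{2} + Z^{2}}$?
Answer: $-4556 - 1292 \sqrt{29} \approx -11514.0$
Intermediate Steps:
$U{\left(u \right)} = \left(6 + 2 u\right) \left(35 + u\right)$
$- 17 U{\left(o{\left(2,5 \right)} \right)} = - 17 \left(210 + 2 \left(\sqrt{2^{2} + 5^{2}}\right)^{2} + 76 \sqrt{2^{2} + 5^{2}}\right) = - 17 \left(210 + 2 \left(\sqrt{4 + 25}\right)^{2} + 76 \sqrt{4 + 25}\right) = - 17 \left(210 + 2 \left(\sqrt{29}\right)^{2} + 76 \sqrt{29}\right) = - 17 \left(210 + 2 \cdot 29 + 76 \sqrt{29}\right) = - 17 \left(210 + 58 + 76 \sqrt{29}\right) = - 17 \left(268 + 76 \sqrt{29}\right) = -4556 - 1292 \sqrt{29}$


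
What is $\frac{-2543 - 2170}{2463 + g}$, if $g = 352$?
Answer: $- \frac{4713}{2815} \approx -1.6742$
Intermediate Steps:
$\frac{-2543 - 2170}{2463 + g} = \frac{-2543 - 2170}{2463 + 352} = - \frac{4713}{2815}$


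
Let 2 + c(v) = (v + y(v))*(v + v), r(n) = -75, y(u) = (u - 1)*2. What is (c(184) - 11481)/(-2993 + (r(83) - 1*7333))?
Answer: -63639/3467 ≈ -18.356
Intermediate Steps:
y(u) = -2 + 2*u (y(u) = (-1 + u)*2 = -2 + 2*u)
c(v) = -2 + 2*v*(-2 + 3*v) (c(v) = -2 + (v + (-2 + 2*v))*(v + v) = -2 + (-2 + 3*v)*(2*v) = -2 + 2*v*(-2 + 3*v))
(c(184) - 11481)/(-2993 + (r(83) - 1*7333)) = ((-2 - 4*184 + 6*184²) - 11481)/(-2993 + (-75 - 1*7333)) = ((-2 - 736 + 6*33856) - 11481)/(-2993 + (-75 - 7333)) = ((-2 - 736 + 203136) - 11481)/(-2993 - 7408) = (202398 - 11481)/(-10401) = 190917*(-1/10401) = -63639/3467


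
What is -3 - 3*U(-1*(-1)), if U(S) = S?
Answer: -6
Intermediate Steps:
-3 - 3*U(-1*(-1)) = -3 - (-3)*(-1) = -3 - 3*1 = -3 - 3 = -6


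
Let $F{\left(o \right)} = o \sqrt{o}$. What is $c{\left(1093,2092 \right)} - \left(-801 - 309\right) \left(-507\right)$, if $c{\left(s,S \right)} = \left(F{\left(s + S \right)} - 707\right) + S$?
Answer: $-561385 + 22295 \sqrt{65} \approx -3.8164 \cdot 10^{5}$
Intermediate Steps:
$F{\left(o \right)} = o^{\frac{3}{2}}$
$c{\left(s,S \right)} = -707 + S + \left(S + s\right)^{\frac{3}{2}}$ ($c{\left(s,S \right)} = \left(\left(s + S\right)^{\frac{3}{2}} - 707\right) + S = \left(\left(S + s\right)^{\frac{3}{2}} - 707\right) + S = \left(-707 + \left(S + s\right)^{\frac{3}{2}}\right) + S = -707 + S + \left(S + s\right)^{\frac{3}{2}}$)
$c{\left(1093,2092 \right)} - \left(-801 - 309\right) \left(-507\right) = \left(-707 + 2092 + \left(2092 + 1093\right)^{\frac{3}{2}}\right) - \left(-801 - 309\right) \left(-507\right) = \left(-707 + 2092 + 3185^{\frac{3}{2}}\right) - \left(-1110\right) \left(-507\right) = \left(-707 + 2092 + 22295 \sqrt{65}\right) - 562770 = \left(1385 + 22295 \sqrt{65}\right) - 562770 = -561385 + 22295 \sqrt{65}$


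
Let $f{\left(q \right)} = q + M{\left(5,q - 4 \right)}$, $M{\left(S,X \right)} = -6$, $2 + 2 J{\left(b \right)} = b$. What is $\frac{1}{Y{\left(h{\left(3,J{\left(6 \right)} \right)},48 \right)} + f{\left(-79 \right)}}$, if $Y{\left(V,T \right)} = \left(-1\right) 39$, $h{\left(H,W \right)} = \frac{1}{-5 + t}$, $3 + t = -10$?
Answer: $- \frac{1}{124} \approx -0.0080645$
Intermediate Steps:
$t = -13$ ($t = -3 - 10 = -13$)
$J{\left(b \right)} = -1 + \frac{b}{2}$
$h{\left(H,W \right)} = - \frac{1}{18}$ ($h{\left(H,W \right)} = \frac{1}{-5 - 13} = \frac{1}{-18} = - \frac{1}{18}$)
$Y{\left(V,T \right)} = -39$
$f{\left(q \right)} = -6 + q$ ($f{\left(q \right)} = q - 6 = -6 + q$)
$\frac{1}{Y{\left(h{\left(3,J{\left(6 \right)} \right)},48 \right)} + f{\left(-79 \right)}} = \frac{1}{-39 - 85} = \frac{1}{-124} = - \frac{1}{124}$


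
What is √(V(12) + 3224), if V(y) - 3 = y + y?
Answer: √3251 ≈ 57.018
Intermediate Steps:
V(y) = 3 + 2*y (V(y) = 3 + (y + y) = 3 + 2*y)
√(V(12) + 3224) = √((3 + 2*12) + 3224) = √((3 + 24) + 3224) = √(27 + 3224) = √3251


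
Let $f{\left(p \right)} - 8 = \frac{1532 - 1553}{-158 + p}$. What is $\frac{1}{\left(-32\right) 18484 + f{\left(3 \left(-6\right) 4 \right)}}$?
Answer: $- \frac{230}{136040379} \approx -1.6907 \cdot 10^{-6}$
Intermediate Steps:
$f{\left(p \right)} = 8 - \frac{21}{-158 + p}$ ($f{\left(p \right)} = 8 + \frac{1532 - 1553}{-158 + p} = 8 - \frac{21}{-158 + p}$)
$\frac{1}{\left(-32\right) 18484 + f{\left(3 \left(-6\right) 4 \right)}} = \frac{1}{\left(-32\right) 18484 + \frac{-1285 + 8 \cdot 3 \left(-6\right) 4}{-158 + 3 \left(-6\right) 4}} = \frac{1}{-591488 + \frac{-1285 + 8 \left(\left(-18\right) 4\right)}{-158 - 72}} = \frac{1}{-591488 + \frac{-1285 + 8 \left(-72\right)}{-158 - 72}} = \frac{1}{-591488 + \frac{-1285 - 576}{-230}} = \frac{1}{-591488 - - \frac{1861}{230}} = \frac{1}{-591488 + \frac{1861}{230}} = \frac{1}{- \frac{136040379}{230}} = - \frac{230}{136040379}$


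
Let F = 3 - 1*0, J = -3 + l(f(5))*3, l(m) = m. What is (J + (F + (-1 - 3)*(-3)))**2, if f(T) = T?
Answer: 729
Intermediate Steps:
J = 12 (J = -3 + 5*3 = -3 + 15 = 12)
F = 3 (F = 3 + 0 = 3)
(J + (F + (-1 - 3)*(-3)))**2 = (12 + (3 + (-1 - 3)*(-3)))**2 = (12 + (3 - 4*(-3)))**2 = (12 + (3 + 12))**2 = (12 + 15)**2 = 27**2 = 729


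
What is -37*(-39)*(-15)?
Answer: -21645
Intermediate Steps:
-37*(-39)*(-15) = 1443*(-15) = -21645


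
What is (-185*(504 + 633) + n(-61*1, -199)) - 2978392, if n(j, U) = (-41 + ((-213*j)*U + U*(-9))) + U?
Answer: -5772793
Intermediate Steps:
n(j, U) = -41 - 8*U - 213*U*j (n(j, U) = (-41 + (-213*U*j - 9*U)) + U = (-41 + (-9*U - 213*U*j)) + U = (-41 - 9*U - 213*U*j) + U = -41 - 8*U - 213*U*j)
(-185*(504 + 633) + n(-61*1, -199)) - 2978392 = (-185*(504 + 633) + (-41 - 8*(-199) - 213*(-199)*(-61*1))) - 2978392 = (-185*1137 + (-41 + 1592 - 213*(-199)*(-61))) - 2978392 = (-210345 + (-41 + 1592 - 2585607)) - 2978392 = (-210345 - 2584056) - 2978392 = -2794401 - 2978392 = -5772793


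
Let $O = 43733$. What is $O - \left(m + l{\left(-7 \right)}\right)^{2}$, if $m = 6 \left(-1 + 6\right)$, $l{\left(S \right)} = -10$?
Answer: $43333$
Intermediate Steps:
$m = 30$ ($m = 6 \cdot 5 = 30$)
$O - \left(m + l{\left(-7 \right)}\right)^{2} = 43733 - \left(30 - 10\right)^{2} = 43733 - 20^{2} = 43733 - 400 = 43333$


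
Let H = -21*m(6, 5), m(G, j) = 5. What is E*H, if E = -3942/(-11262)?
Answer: -68985/1877 ≈ -36.753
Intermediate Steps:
E = 657/1877 (E = -3942*(-1/11262) = 657/1877 ≈ 0.35003)
H = -105 (H = -21*5 = -105)
E*H = (657/1877)*(-105) = -68985/1877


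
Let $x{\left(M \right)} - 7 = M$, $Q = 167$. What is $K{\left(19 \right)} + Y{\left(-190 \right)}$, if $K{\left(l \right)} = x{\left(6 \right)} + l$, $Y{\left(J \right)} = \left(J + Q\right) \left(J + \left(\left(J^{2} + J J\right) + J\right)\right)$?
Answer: $-1651828$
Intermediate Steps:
$x{\left(M \right)} = 7 + M$
$Y{\left(J \right)} = \left(167 + J\right) \left(2 J + 2 J^{2}\right)$ ($Y{\left(J \right)} = \left(J + 167\right) \left(J + \left(\left(J^{2} + J J\right) + J\right)\right) = \left(167 + J\right) \left(J + \left(\left(J^{2} + J^{2}\right) + J\right)\right) = \left(167 + J\right) \left(J + \left(2 J^{2} + J\right)\right) = \left(167 + J\right) \left(J + \left(J + 2 J^{2}\right)\right) = \left(167 + J\right) \left(2 J + 2 J^{2}\right)$)
$K{\left(l \right)} = 13 + l$ ($K{\left(l \right)} = \left(7 + 6\right) + l = 13 + l$)
$K{\left(19 \right)} + Y{\left(-190 \right)} = \left(13 + 19\right) + 2 \left(-190\right) \left(167 + \left(-190\right)^{2} + 168 \left(-190\right)\right) = 32 + 2 \left(-190\right) \left(167 + 36100 - 31920\right) = 32 + 2 \left(-190\right) 4347 = 32 - 1651860 = -1651828$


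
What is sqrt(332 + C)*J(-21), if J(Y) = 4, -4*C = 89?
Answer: 2*sqrt(1239) ≈ 70.399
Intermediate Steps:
C = -89/4 (C = -1/4*89 = -89/4 ≈ -22.250)
sqrt(332 + C)*J(-21) = sqrt(332 - 89/4)*4 = sqrt(1239/4)*4 = (sqrt(1239)/2)*4 = 2*sqrt(1239)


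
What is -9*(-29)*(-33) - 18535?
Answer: -27148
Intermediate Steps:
-9*(-29)*(-33) - 18535 = 261*(-33) - 18535 = -8613 - 18535 = -27148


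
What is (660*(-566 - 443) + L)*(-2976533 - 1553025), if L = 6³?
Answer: 3015435469992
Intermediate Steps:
L = 216
(660*(-566 - 443) + L)*(-2976533 - 1553025) = (660*(-566 - 443) + 216)*(-2976533 - 1553025) = (660*(-1009) + 216)*(-4529558) = (-665940 + 216)*(-4529558) = -665724*(-4529558) = 3015435469992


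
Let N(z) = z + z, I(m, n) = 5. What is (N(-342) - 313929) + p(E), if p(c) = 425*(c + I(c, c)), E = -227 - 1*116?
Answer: -458263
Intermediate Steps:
E = -343 (E = -227 - 116 = -343)
N(z) = 2*z
p(c) = 2125 + 425*c (p(c) = 425*(c + 5) = 425*(5 + c) = 2125 + 425*c)
(N(-342) - 313929) + p(E) = (2*(-342) - 313929) + (2125 + 425*(-343)) = (-684 - 313929) + (2125 - 145775) = -314613 - 143650 = -458263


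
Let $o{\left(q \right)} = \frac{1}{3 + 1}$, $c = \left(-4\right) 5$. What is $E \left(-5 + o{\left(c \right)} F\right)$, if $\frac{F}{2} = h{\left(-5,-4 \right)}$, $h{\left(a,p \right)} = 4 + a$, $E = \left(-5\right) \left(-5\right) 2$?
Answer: $-275$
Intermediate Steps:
$E = 50$ ($E = 25 \cdot 2 = 50$)
$c = -20$
$o{\left(q \right)} = \frac{1}{4}$
$F = -2$ ($F = 2 \left(4 - 5\right) = 2 \left(-1\right) = -2$)
$E \left(-5 + o{\left(c \right)} F\right) = 50 \left(-5 + \frac{1}{4} \left(-2\right)\right) = 50 \left(-5 - \frac{1}{2}\right) = 50 \left(- \frac{11}{2}\right) = -275$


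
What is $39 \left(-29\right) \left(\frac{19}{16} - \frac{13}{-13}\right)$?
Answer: $- \frac{39585}{16} \approx -2474.1$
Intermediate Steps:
$39 \left(-29\right) \left(\frac{19}{16} - \frac{13}{-13}\right) = - 1131 \left(19 \cdot \frac{1}{16} - -1\right) = - 1131 \left(\frac{19}{16} + 1\right) = \left(-1131\right) \frac{35}{16} = - \frac{39585}{16}$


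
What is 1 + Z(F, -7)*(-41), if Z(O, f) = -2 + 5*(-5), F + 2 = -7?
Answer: 1108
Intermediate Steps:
F = -9 (F = -2 - 7 = -9)
Z(O, f) = -27 (Z(O, f) = -2 - 25 = -27)
1 + Z(F, -7)*(-41) = 1 - 27*(-41) = 1 + 1107 = 1108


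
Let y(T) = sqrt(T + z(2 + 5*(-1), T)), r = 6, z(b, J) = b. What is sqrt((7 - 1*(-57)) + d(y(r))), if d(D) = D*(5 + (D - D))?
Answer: sqrt(64 + 5*sqrt(3)) ≈ 8.5241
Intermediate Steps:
y(T) = sqrt(-3 + T) (y(T) = sqrt(T + (2 + 5*(-1))) = sqrt(T + (2 - 5)) = sqrt(T - 3) = sqrt(-3 + T))
d(D) = 5*D (d(D) = D*(5 + 0) = D*5 = 5*D)
sqrt((7 - 1*(-57)) + d(y(r))) = sqrt((7 - 1*(-57)) + 5*sqrt(-3 + 6)) = sqrt((7 + 57) + 5*sqrt(3)) = sqrt(64 + 5*sqrt(3))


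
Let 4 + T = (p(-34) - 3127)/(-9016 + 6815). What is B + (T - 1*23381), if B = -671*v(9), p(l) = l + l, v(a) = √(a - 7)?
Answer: -724890/31 - 671*√2 ≈ -24333.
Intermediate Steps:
v(a) = √(-7 + a)
p(l) = 2*l
T = -79/31 (T = -4 + (2*(-34) - 3127)/(-9016 + 6815) = -4 + (-68 - 3127)/(-2201) = -4 - 3195*(-1/2201) = -4 + 45/31 = -79/31 ≈ -2.5484)
B = -671*√2 (B = -671*√(-7 + 9) = -671*√2 ≈ -948.94)
B + (T - 1*23381) = -671*√2 + (-79/31 - 1*23381) = -671*√2 + (-79/31 - 23381) = -671*√2 - 724890/31 = -724890/31 - 671*√2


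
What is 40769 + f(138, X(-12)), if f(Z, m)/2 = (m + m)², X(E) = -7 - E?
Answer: 40969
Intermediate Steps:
f(Z, m) = 8*m² (f(Z, m) = 2*(m + m)² = 2*(2*m)² = 2*(4*m²) = 8*m²)
40769 + f(138, X(-12)) = 40769 + 8*(-7 - 1*(-12))² = 40769 + 8*(-7 + 12)² = 40769 + 8*5² = 40769 + 8*25 = 40769 + 200 = 40969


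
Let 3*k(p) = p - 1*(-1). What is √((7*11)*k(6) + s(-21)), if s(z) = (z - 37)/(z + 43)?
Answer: √192786/33 ≈ 13.305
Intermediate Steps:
k(p) = ⅓ + p/3 (k(p) = (p - 1*(-1))/3 = (p + 1)/3 = (1 + p)/3 = ⅓ + p/3)
s(z) = (-37 + z)/(43 + z)
√((7*11)*k(6) + s(-21)) = √((7*11)*(⅓ + (⅓)*6) + (-37 - 21)/(43 - 21)) = √(77*(⅓ + 2) - 58/22) = √(77*(7/3) + (1/22)*(-58)) = √(539/3 - 29/11) = √(5842/33) = √192786/33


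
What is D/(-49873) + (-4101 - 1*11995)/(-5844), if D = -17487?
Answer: 226237459/72864453 ≈ 3.1049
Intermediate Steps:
D/(-49873) + (-4101 - 1*11995)/(-5844) = -17487/(-49873) + (-4101 - 1*11995)/(-5844) = -17487*(-1/49873) + (-4101 - 11995)*(-1/5844) = 17487/49873 - 16096*(-1/5844) = 17487/49873 + 4024/1461 = 226237459/72864453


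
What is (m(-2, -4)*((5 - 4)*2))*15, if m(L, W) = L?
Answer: -60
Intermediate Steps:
(m(-2, -4)*((5 - 4)*2))*15 = -2*(5 - 4)*2*15 = -2*2*15 = -4*15 = -60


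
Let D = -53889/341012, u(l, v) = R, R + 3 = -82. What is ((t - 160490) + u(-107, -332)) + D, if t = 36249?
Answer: -42396711801/341012 ≈ -1.2433e+5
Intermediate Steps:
R = -85 (R = -3 - 82 = -85)
u(l, v) = -85
D = -53889/341012 (D = -53889*1/341012 = -53889/341012 ≈ -0.15803)
((t - 160490) + u(-107, -332)) + D = ((36249 - 160490) - 85) - 53889/341012 = (-124241 - 85) - 53889/341012 = -124326 - 53889/341012 = -42396711801/341012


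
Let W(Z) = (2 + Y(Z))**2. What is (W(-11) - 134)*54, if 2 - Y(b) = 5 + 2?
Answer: -6750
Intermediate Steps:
Y(b) = -5 (Y(b) = 2 - (5 + 2) = 2 - 1*7 = 2 - 7 = -5)
W(Z) = 9 (W(Z) = (2 - 5)**2 = (-3)**2 = 9)
(W(-11) - 134)*54 = (9 - 134)*54 = -125*54 = -6750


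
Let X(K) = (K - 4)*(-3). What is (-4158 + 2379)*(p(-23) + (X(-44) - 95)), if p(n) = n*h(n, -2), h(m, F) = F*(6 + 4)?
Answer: -905511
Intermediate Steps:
X(K) = 12 - 3*K (X(K) = (-4 + K)*(-3) = 12 - 3*K)
h(m, F) = 10*F (h(m, F) = F*10 = 10*F)
p(n) = -20*n (p(n) = n*(10*(-2)) = n*(-20) = -20*n)
(-4158 + 2379)*(p(-23) + (X(-44) - 95)) = (-4158 + 2379)*(-20*(-23) + ((12 - 3*(-44)) - 95)) = -1779*(460 + ((12 + 132) - 95)) = -1779*(460 + (144 - 95)) = -1779*(460 + 49) = -1779*509 = -905511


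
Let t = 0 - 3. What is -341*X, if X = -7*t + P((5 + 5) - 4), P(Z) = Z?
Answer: -9207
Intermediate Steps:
t = -3
X = 27 (X = -7*(-3) + ((5 + 5) - 4) = 21 + (10 - 4) = 21 + 6 = 27)
-341*X = -341*27 = -9207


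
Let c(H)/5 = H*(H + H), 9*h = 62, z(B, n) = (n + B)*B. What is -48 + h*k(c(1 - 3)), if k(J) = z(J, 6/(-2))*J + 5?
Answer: 1223426/3 ≈ 4.0781e+5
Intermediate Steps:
z(B, n) = B*(B + n) (z(B, n) = (B + n)*B = B*(B + n))
h = 62/9 (h = (1/9)*62 = 62/9 ≈ 6.8889)
c(H) = 10*H**2 (c(H) = 5*(H*(H + H)) = 5*(H*(2*H)) = 5*(2*H**2) = 10*H**2)
k(J) = 5 + J**2*(-3 + J) (k(J) = (J*(J + 6/(-2)))*J + 5 = (J*(J + 6*(-1/2)))*J + 5 = (J*(J - 3))*J + 5 = (J*(-3 + J))*J + 5 = J**2*(-3 + J) + 5 = 5 + J**2*(-3 + J))
-48 + h*k(c(1 - 3)) = -48 + 62*(5 + (10*(1 - 3)**2)**2*(-3 + 10*(1 - 3)**2))/9 = -48 + 62*(5 + (10*(-2)**2)**2*(-3 + 10*(-2)**2))/9 = -48 + 62*(5 + (10*4)**2*(-3 + 10*4))/9 = -48 + 62*(5 + 40**2*(-3 + 40))/9 = -48 + 62*(5 + 1600*37)/9 = -48 + 62*(5 + 59200)/9 = -48 + (62/9)*59205 = -48 + 1223570/3 = 1223426/3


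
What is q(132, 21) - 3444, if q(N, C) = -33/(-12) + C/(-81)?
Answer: -371683/108 ≈ -3441.5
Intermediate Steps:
q(N, C) = 11/4 - C/81 (q(N, C) = -33*(-1/12) + C*(-1/81) = 11/4 - C/81)
q(132, 21) - 3444 = (11/4 - 1/81*21) - 3444 = (11/4 - 7/27) - 3444 = 269/108 - 3444 = -371683/108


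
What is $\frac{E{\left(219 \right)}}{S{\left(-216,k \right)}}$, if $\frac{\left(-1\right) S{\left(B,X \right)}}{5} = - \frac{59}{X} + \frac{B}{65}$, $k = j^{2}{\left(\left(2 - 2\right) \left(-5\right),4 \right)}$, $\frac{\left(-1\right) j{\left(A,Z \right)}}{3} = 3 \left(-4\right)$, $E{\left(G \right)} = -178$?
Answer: $- \frac{2998944}{283771} \approx -10.568$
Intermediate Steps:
$j{\left(A,Z \right)} = 36$ ($j{\left(A,Z \right)} = - 3 \cdot 3 \left(-4\right) = \left(-3\right) \left(-12\right) = 36$)
$k = 1296$ ($k = 36^{2} = 1296$)
$S{\left(B,X \right)} = \frac{295}{X} - \frac{B}{13}$ ($S{\left(B,X \right)} = - 5 \left(- \frac{59}{X} + \frac{B}{65}\right) = \frac{295}{X} - \frac{B}{13}$)
$\frac{E{\left(219 \right)}}{S{\left(-216,k \right)}} = - \frac{178}{\frac{295}{1296} - - \frac{216}{13}} = - \frac{178}{295 \cdot \frac{1}{1296} + \frac{216}{13}} = - \frac{178}{\frac{295}{1296} + \frac{216}{13}} = - \frac{178}{\frac{283771}{16848}} = \left(-178\right) \frac{16848}{283771} = - \frac{2998944}{283771}$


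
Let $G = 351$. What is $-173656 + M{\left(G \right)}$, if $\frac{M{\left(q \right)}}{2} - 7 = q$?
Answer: $-172940$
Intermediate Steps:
$M{\left(q \right)} = 14 + 2 q$
$-173656 + M{\left(G \right)} = -173656 + \left(14 + 2 \cdot 351\right) = -173656 + \left(14 + 702\right) = -173656 + 716 = -172940$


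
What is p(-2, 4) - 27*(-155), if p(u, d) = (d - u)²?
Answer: 4221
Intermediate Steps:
p(-2, 4) - 27*(-155) = (4 - 1*(-2))² - 27*(-155) = (4 + 2)² + 4185 = 6² + 4185 = 36 + 4185 = 4221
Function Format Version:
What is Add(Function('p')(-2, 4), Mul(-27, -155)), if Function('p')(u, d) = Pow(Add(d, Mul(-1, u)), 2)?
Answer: 4221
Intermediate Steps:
Add(Function('p')(-2, 4), Mul(-27, -155)) = Add(Pow(Add(4, Mul(-1, -2)), 2), Mul(-27, -155)) = Add(Pow(Add(4, 2), 2), 4185) = Add(Pow(6, 2), 4185) = Add(36, 4185) = 4221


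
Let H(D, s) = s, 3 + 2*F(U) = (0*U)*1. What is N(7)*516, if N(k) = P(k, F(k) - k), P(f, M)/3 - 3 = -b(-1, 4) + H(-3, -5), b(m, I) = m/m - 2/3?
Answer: -3612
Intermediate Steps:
F(U) = -3/2 (F(U) = -3/2 + ((0*U)*1)/2 = -3/2 + (0*1)/2 = -3/2 + (½)*0 = -3/2 + 0 = -3/2)
b(m, I) = ⅓ (b(m, I) = 1 - 2*⅓ = 1 - ⅔ = ⅓)
P(f, M) = -7 (P(f, M) = 9 + 3*(-1*⅓ - 5) = 9 + 3*(-⅓ - 5) = 9 + 3*(-16/3) = 9 - 16 = -7)
N(k) = -7
N(7)*516 = -7*516 = -3612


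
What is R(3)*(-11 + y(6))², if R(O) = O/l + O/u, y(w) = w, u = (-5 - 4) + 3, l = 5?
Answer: 5/2 ≈ 2.5000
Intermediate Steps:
u = -6 (u = -9 + 3 = -6)
R(O) = O/30 (R(O) = O/5 + O/(-6) = O*(⅕) + O*(-⅙) = O/5 - O/6 = O/30)
R(3)*(-11 + y(6))² = ((1/30)*3)*(-11 + 6)² = (⅒)*(-5)² = (⅒)*25 = 5/2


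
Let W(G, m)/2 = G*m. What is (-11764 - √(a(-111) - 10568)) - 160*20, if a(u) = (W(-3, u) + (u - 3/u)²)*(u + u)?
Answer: -14964 - 2*I*√989906843/37 ≈ -14964.0 - 1700.7*I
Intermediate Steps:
W(G, m) = 2*G*m (W(G, m) = 2*(G*m) = 2*G*m)
a(u) = 2*u*((u - 3/u)² - 6*u) (a(u) = (2*(-3)*u + (u - 3/u)²)*(u + u) = (-6*u + (u - 3/u)²)*(2*u) = ((u - 3/u)² - 6*u)*(2*u) = 2*u*((u - 3/u)² - 6*u))
(-11764 - √(a(-111) - 10568)) - 160*20 = (-11764 - √(2*((-3 + (-111)²)² - 6*(-111)³)/(-111) - 10568)) - 160*20 = (-11764 - √(2*(-1/111)*((-3 + 12321)² - 6*(-1367631)) - 10568)) - 3200 = (-11764 - √(2*(-1/111)*(12318² + 8205786) - 10568)) - 3200 = (-11764 - √(2*(-1/111)*(151733124 + 8205786) - 10568)) - 3200 = (-11764 - √(2*(-1/111)*159938910 - 10568)) - 3200 = (-11764 - √(-106625940/37 - 10568)) - 3200 = (-11764 - √(-107016956/37)) - 3200 = (-11764 - 2*I*√989906843/37) - 3200 = -14964 - 2*I*√989906843/37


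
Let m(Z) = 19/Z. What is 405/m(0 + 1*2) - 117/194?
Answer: 154917/3686 ≈ 42.029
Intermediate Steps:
405/m(0 + 1*2) - 117/194 = 405/((19/(0 + 1*2))) - 117/194 = 405/((19/(0 + 2))) - 117*1/194 = 405/((19/2)) - 117/194 = 405/((19*(1/2))) - 117/194 = 405/(19/2) - 117/194 = 405*(2/19) - 117/194 = 810/19 - 117/194 = 154917/3686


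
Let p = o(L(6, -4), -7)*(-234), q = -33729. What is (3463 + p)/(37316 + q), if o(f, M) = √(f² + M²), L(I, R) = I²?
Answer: 3463/3587 - 234*√1345/3587 ≈ -1.4270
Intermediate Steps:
o(f, M) = √(M² + f²)
p = -234*√1345 (p = √((-7)² + (6²)²)*(-234) = √(49 + 36²)*(-234) = √(49 + 1296)*(-234) = √1345*(-234) = -234*√1345 ≈ -8581.8)
(3463 + p)/(37316 + q) = (3463 - 234*√1345)/(37316 - 33729) = (3463 - 234*√1345)/3587 = (3463 - 234*√1345)*(1/3587) = 3463/3587 - 234*√1345/3587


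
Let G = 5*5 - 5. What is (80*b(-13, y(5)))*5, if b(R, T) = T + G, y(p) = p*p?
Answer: 18000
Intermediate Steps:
G = 20 (G = 25 - 5 = 20)
y(p) = p**2
b(R, T) = 20 + T (b(R, T) = T + 20 = 20 + T)
(80*b(-13, y(5)))*5 = (80*(20 + 5**2))*5 = (80*(20 + 25))*5 = (80*45)*5 = 3600*5 = 18000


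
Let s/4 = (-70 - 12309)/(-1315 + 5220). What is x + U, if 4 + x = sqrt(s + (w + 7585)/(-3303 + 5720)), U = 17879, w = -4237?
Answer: 17875 + 2*I*sqrt(251547665253830)/9438385 ≈ 17875.0 + 3.3608*I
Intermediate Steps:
s = -49516/3905 (s = 4*((-70 - 12309)/(-1315 + 5220)) = 4*(-12379/3905) = -49516/3905 ≈ -12.680)
x = -4 + 2*I*sqrt(251547665253830)/9438385 (x = -4 + sqrt(-49516/3905 + (-4237 + 7585)/(-3303 + 5720)) = -4 + sqrt(-49516/3905 + 3348/2417) = -4 + sqrt(-106606232/9438385) = -4 + 2*I*sqrt(251547665253830)/9438385 ≈ -4.0 + 3.3608*I)
x + U = (-4 + 2*I*sqrt(251547665253830)/9438385) + 17879 = 17875 + 2*I*sqrt(251547665253830)/9438385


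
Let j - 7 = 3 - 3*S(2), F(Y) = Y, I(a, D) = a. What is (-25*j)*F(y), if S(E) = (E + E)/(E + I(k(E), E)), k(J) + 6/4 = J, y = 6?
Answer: -780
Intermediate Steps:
k(J) = -3/2 + J
S(E) = 2*E/(-3/2 + 2*E) (S(E) = (E + E)/(E + (-3/2 + E)) = (2*E)/(-3/2 + 2*E) = 2*E/(-3/2 + 2*E))
j = 26/5 (j = 7 + (3 - 12*2/(-3 + 4*2)) = 7 + (3 - 12*2/(-3 + 8)) = 7 + (3 - 12*2/5) = 7 + (3 - 3*8/5) = 7 + (3 - 24/5) = 7 - 9/5 = 26/5 ≈ 5.2000)
(-25*j)*F(y) = -25*26/5*6 = -130*6 = -780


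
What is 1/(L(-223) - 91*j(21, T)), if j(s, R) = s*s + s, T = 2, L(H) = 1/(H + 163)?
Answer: -60/2522521 ≈ -2.3786e-5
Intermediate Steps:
L(H) = 1/(163 + H)
j(s, R) = s + s² (j(s, R) = s² + s = s + s²)
1/(L(-223) - 91*j(21, T)) = 1/(1/(163 - 223) - 1911*(1 + 21)) = 1/(1/(-60) - 1911*22) = 1/(-1/60 - 91*462) = 1/(-1/60 - 42042) = 1/(-2522521/60) = -60/2522521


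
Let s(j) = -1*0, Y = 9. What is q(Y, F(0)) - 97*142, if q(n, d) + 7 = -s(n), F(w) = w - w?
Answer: -13781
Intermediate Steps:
s(j) = 0
F(w) = 0
q(n, d) = -7 (q(n, d) = -7 - 1*0 = -7 + 0 = -7)
q(Y, F(0)) - 97*142 = -7 - 97*142 = -7 - 13774 = -13781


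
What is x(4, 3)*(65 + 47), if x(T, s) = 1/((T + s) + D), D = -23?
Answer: -7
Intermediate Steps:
x(T, s) = 1/(-23 + T + s) (x(T, s) = 1/((T + s) - 23) = 1/(-23 + T + s))
x(4, 3)*(65 + 47) = (65 + 47)/(-23 + 4 + 3) = 112/(-16) = -1/16*112 = -7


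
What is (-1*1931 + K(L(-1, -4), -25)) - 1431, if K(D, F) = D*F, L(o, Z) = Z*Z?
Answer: -3762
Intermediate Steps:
L(o, Z) = Z**2
(-1*1931 + K(L(-1, -4), -25)) - 1431 = (-1*1931 + (-4)**2*(-25)) - 1431 = (-1931 + 16*(-25)) - 1431 = (-1931 - 400) - 1431 = -2331 - 1431 = -3762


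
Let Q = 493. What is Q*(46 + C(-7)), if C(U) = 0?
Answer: 22678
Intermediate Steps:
Q*(46 + C(-7)) = 493*(46 + 0) = 493*46 = 22678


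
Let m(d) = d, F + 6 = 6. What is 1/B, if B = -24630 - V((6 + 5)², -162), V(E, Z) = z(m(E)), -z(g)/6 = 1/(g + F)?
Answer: -121/2980224 ≈ -4.0601e-5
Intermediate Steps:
F = 0 (F = -6 + 6 = 0)
z(g) = -6/g (z(g) = -6/(g + 0) = -6/g)
V(E, Z) = -6/E
B = -2980224/121 (B = -24630 - (-6)/((6 + 5)²) = -24630 - (-6)/(11²) = -24630 - (-6)/121 = -24630 - 1*(-6/121) = -24630 + 6/121 = -2980224/121 ≈ -24630.)
1/B = 1/(-2980224/121) = -121/2980224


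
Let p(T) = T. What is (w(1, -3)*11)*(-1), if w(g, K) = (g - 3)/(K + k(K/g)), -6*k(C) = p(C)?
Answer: -44/5 ≈ -8.8000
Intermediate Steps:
k(C) = -C/6
w(g, K) = (-3 + g)/(K - K/(6*g)) (w(g, K) = (g - 3)/(K - K/(6*g)) = (-3 + g)/(K - K/(6*g)))
(w(1, -3)*11)*(-1) = ((6*1*(-3 + 1)/(-3*(-1 + 6*1)))*11)*(-1) = ((6*1*(-⅓)*(-2)/(-1 + 6))*11)*(-1) = ((6*1*(-⅓)*(-2)/5)*11)*(-1) = ((6*1*(-⅓)*(⅕)*(-2))*11)*(-1) = ((⅘)*11)*(-1) = (44/5)*(-1) = -44/5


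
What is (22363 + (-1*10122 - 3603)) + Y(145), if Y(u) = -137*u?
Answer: -11227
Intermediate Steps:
(22363 + (-1*10122 - 3603)) + Y(145) = (22363 + (-1*10122 - 3603)) - 137*145 = (22363 + (-10122 - 3603)) - 19865 = (22363 - 13725) - 19865 = 8638 - 19865 = -11227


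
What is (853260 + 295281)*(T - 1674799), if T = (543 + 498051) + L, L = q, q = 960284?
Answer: -247994121261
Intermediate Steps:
L = 960284
T = 1458878 (T = (543 + 498051) + 960284 = 498594 + 960284 = 1458878)
(853260 + 295281)*(T - 1674799) = (853260 + 295281)*(1458878 - 1674799) = 1148541*(-215921) = -247994121261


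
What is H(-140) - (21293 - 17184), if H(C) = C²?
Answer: 15491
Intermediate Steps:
H(-140) - (21293 - 17184) = (-140)² - (21293 - 17184) = 19600 - 1*4109 = 19600 - 4109 = 15491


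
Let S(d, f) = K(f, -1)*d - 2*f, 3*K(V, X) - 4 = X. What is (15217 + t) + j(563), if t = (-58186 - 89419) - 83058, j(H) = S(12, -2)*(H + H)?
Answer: -197430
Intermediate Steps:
K(V, X) = 4/3 + X/3
S(d, f) = d - 2*f (S(d, f) = (4/3 + (⅓)*(-1))*d - 2*f = (4/3 - ⅓)*d - 2*f = 1*d - 2*f = d - 2*f)
j(H) = 32*H (j(H) = (12 - 2*(-2))*(H + H) = (12 + 4)*(2*H) = 16*(2*H) = 32*H)
t = -230663 (t = -147605 - 83058 = -230663)
(15217 + t) + j(563) = (15217 - 230663) + 32*563 = -215446 + 18016 = -197430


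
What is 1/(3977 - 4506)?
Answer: -1/529 ≈ -0.0018904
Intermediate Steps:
1/(3977 - 4506) = 1/(-529) = -1/529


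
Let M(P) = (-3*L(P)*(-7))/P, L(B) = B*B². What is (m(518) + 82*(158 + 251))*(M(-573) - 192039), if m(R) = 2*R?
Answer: 231745027380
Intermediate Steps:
L(B) = B³
M(P) = 21*P² (M(P) = (-3*P³*(-7))/P = (21*P³)/P = 21*P²)
(m(518) + 82*(158 + 251))*(M(-573) - 192039) = (2*518 + 82*(158 + 251))*(21*(-573)² - 192039) = (1036 + 82*409)*(21*328329 - 192039) = (1036 + 33538)*(6894909 - 192039) = 34574*6702870 = 231745027380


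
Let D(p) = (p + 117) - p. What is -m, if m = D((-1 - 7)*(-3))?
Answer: -117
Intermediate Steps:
D(p) = 117 (D(p) = (117 + p) - p = 117)
m = 117
-m = -1*117 = -117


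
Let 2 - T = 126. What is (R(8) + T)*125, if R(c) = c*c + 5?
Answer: -6875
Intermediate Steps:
T = -124 (T = 2 - 1*126 = 2 - 126 = -124)
R(c) = 5 + c² (R(c) = c² + 5 = 5 + c²)
(R(8) + T)*125 = ((5 + 8²) - 124)*125 = ((5 + 64) - 124)*125 = (69 - 124)*125 = -55*125 = -6875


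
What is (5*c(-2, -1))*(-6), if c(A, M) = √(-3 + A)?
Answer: -30*I*√5 ≈ -67.082*I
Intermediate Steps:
(5*c(-2, -1))*(-6) = (5*√(-3 - 2))*(-6) = (5*√(-5))*(-6) = (5*(I*√5))*(-6) = (5*I*√5)*(-6) = -30*I*√5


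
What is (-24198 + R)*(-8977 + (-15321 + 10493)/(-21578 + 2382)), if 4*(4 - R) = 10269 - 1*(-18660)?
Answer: 1353824497070/4799 ≈ 2.8211e+8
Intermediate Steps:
R = -28913/4 (R = 4 - (10269 - 1*(-18660))/4 = 4 - (10269 + 18660)/4 = 4 - ¼*28929 = 4 - 28929/4 = -28913/4 ≈ -7228.3)
(-24198 + R)*(-8977 + (-15321 + 10493)/(-21578 + 2382)) = (-24198 - 28913/4)*(-8977 + (-15321 + 10493)/(-21578 + 2382)) = -125705*(-8977 - 4828/(-19196))/4 = -125705*(-8977 - 4828*(-1/19196))/4 = -125705*(-8977 + 1207/4799)/4 = -125705/4*(-43079416/4799) = 1353824497070/4799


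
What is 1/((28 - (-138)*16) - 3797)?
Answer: -1/1561 ≈ -0.00064061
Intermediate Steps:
1/((28 - (-138)*16) - 3797) = 1/((28 - 46*(-48)) - 3797) = 1/((28 + 2208) - 3797) = 1/(2236 - 3797) = 1/(-1561) = -1/1561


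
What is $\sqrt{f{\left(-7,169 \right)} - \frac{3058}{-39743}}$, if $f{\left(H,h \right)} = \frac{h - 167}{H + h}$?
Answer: $\frac{\sqrt{94411303}}{32517} \approx 0.29881$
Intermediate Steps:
$f{\left(H,h \right)} = \frac{-167 + h}{H + h}$
$\sqrt{f{\left(-7,169 \right)} - \frac{3058}{-39743}} = \sqrt{\frac{-167 + 169}{-7 + 169} - \frac{3058}{-39743}} = \sqrt{\frac{1}{162} \cdot 2 - - \frac{278}{3613}} = \sqrt{\frac{1}{162} \cdot 2 + \frac{278}{3613}} = \sqrt{\frac{1}{81} + \frac{278}{3613}} = \sqrt{\frac{26131}{292653}} = \frac{\sqrt{94411303}}{32517}$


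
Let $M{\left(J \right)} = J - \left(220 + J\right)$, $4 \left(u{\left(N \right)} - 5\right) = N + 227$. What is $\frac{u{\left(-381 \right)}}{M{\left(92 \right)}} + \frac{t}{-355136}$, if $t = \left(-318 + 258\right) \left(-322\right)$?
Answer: $\frac{119479}{1220780} \approx 0.097871$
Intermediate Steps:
$u{\left(N \right)} = \frac{247}{4} + \frac{N}{4}$ ($u{\left(N \right)} = 5 + \frac{N + 227}{4} = 5 + \frac{227 + N}{4} = 5 + \left(\frac{227}{4} + \frac{N}{4}\right) = \frac{247}{4} + \frac{N}{4}$)
$t = 19320$ ($t = \left(-60\right) \left(-322\right) = 19320$)
$M{\left(J \right)} = -220$
$\frac{u{\left(-381 \right)}}{M{\left(92 \right)}} + \frac{t}{-355136} = \frac{\frac{247}{4} + \frac{1}{4} \left(-381\right)}{-220} + \frac{19320}{-355136} = \left(\frac{247}{4} - \frac{381}{4}\right) \left(- \frac{1}{220}\right) + 19320 \left(- \frac{1}{355136}\right) = \left(- \frac{67}{2}\right) \left(- \frac{1}{220}\right) - \frac{2415}{44392} = \frac{67}{440} - \frac{2415}{44392} = \frac{119479}{1220780}$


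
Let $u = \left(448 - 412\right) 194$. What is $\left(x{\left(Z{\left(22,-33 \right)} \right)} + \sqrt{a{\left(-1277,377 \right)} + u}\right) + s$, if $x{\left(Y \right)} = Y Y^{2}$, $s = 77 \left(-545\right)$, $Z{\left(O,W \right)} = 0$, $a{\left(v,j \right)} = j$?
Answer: $-41965 + \sqrt{7361} \approx -41879.0$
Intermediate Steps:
$u = 6984$ ($u = 36 \cdot 194 = 6984$)
$s = -41965$
$x{\left(Y \right)} = Y^{3}$
$\left(x{\left(Z{\left(22,-33 \right)} \right)} + \sqrt{a{\left(-1277,377 \right)} + u}\right) + s = \left(0^{3} + \sqrt{377 + 6984}\right) - 41965 = \left(0 + \sqrt{7361}\right) - 41965 = \sqrt{7361} - 41965 = -41965 + \sqrt{7361}$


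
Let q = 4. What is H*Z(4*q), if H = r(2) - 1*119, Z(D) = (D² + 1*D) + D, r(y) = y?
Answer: -33696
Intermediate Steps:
Z(D) = D² + 2*D (Z(D) = (D² + D) + D = (D + D²) + D = D² + 2*D)
H = -117 (H = 2 - 1*119 = 2 - 119 = -117)
H*Z(4*q) = -117*4*4*(2 + 4*4) = -1872*(2 + 16) = -1872*18 = -117*288 = -33696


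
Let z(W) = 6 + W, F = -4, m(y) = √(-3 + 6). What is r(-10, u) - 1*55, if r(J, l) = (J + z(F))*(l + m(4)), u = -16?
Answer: 73 - 8*√3 ≈ 59.144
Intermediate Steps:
m(y) = √3
r(J, l) = (2 + J)*(l + √3) (r(J, l) = (J + (6 - 4))*(l + √3) = (J + 2)*(l + √3) = (2 + J)*(l + √3))
r(-10, u) - 1*55 = (2*(-16) + 2*√3 - 10*(-16) - 10*√3) - 1*55 = (-32 + 2*√3 + 160 - 10*√3) - 55 = (128 - 8*√3) - 55 = 73 - 8*√3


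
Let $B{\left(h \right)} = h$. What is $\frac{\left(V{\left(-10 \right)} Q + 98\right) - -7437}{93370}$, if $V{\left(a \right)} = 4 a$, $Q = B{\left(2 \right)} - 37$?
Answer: $\frac{1787}{18674} \approx 0.095695$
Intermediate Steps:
$Q = -35$ ($Q = 2 - 37 = -35$)
$\frac{\left(V{\left(-10 \right)} Q + 98\right) - -7437}{93370} = \frac{\left(4 \left(-10\right) \left(-35\right) + 98\right) - -7437}{93370} = \left(\left(\left(-40\right) \left(-35\right) + 98\right) + 7437\right) \frac{1}{93370} = \left(\left(1400 + 98\right) + 7437\right) \frac{1}{93370} = \left(1498 + 7437\right) \frac{1}{93370} = 8935 \cdot \frac{1}{93370} = \frac{1787}{18674}$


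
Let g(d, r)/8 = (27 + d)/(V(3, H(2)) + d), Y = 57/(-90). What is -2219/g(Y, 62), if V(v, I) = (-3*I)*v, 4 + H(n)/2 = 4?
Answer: 6023/904 ≈ 6.6626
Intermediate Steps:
H(n) = 0 (H(n) = -8 + 2*4 = -8 + 8 = 0)
V(v, I) = -3*I*v
Y = -19/30 (Y = 57*(-1/90) = -19/30 ≈ -0.63333)
g(d, r) = 8*(27 + d)/d (g(d, r) = 8*((27 + d)/(-3*0*3 + d)) = 8*((27 + d)/(0 + d)) = 8*((27 + d)/d) = 8*(27 + d)/d)
-2219/g(Y, 62) = -2219/(8 + 216/(-19/30)) = -2219/(8 + 216*(-30/19)) = -2219/(8 - 6480/19) = -2219/(-6328/19) = -2219*(-19/6328) = 6023/904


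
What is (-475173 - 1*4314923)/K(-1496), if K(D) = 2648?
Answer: -598762/331 ≈ -1808.9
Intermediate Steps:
(-475173 - 1*4314923)/K(-1496) = (-475173 - 1*4314923)/2648 = (-475173 - 4314923)*(1/2648) = -4790096*1/2648 = -598762/331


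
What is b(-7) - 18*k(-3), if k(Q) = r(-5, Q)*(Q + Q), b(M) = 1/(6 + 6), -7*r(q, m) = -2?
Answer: 2599/84 ≈ 30.940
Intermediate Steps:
r(q, m) = 2/7 (r(q, m) = -⅐*(-2) = 2/7)
b(M) = 1/12
k(Q) = 4*Q/7 (k(Q) = 2*(Q + Q)/7 = 2*(2*Q)/7 = 4*Q/7)
b(-7) - 18*k(-3) = 1/12 - 72*(-3)/7 = 1/12 - 18*(-12/7) = 1/12 + 216/7 = 2599/84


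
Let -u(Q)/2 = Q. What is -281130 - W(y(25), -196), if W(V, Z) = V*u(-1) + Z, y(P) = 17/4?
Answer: -561885/2 ≈ -2.8094e+5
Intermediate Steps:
y(P) = 17/4 (y(P) = 17*(¼) = 17/4)
u(Q) = -2*Q
W(V, Z) = Z + 2*V (W(V, Z) = V*(-2*(-1)) + Z = V*2 + Z = 2*V + Z = Z + 2*V)
-281130 - W(y(25), -196) = -281130 - (-196 + 2*(17/4)) = -281130 - (-196 + 17/2) = -281130 - 1*(-375/2) = -281130 + 375/2 = -561885/2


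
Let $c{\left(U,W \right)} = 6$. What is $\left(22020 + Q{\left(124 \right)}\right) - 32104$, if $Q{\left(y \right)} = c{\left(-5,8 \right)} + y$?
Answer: $-9954$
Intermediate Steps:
$Q{\left(y \right)} = 6 + y$
$\left(22020 + Q{\left(124 \right)}\right) - 32104 = \left(22020 + \left(6 + 124\right)\right) - 32104 = \left(22020 + 130\right) - 32104 = 22150 - 32104 = -9954$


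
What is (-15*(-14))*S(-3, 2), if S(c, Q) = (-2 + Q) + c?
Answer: -630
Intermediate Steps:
S(c, Q) = -2 + Q + c
(-15*(-14))*S(-3, 2) = (-15*(-14))*(-2 + 2 - 3) = 210*(-3) = -630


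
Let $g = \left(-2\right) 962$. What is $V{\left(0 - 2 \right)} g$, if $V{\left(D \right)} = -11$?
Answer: $21164$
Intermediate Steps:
$g = -1924$
$V{\left(0 - 2 \right)} g = \left(-11\right) \left(-1924\right) = 21164$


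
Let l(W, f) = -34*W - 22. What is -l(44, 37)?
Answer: 1518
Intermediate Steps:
l(W, f) = -22 - 34*W
-l(44, 37) = -(-22 - 34*44) = -(-22 - 1496) = -1*(-1518) = 1518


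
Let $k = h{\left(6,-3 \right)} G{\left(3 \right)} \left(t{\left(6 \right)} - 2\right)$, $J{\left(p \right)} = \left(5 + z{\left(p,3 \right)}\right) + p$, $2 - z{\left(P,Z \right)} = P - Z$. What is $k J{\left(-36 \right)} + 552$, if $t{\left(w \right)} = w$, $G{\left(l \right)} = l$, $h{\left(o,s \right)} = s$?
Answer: $192$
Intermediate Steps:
$z{\left(P,Z \right)} = 2 + Z - P$ ($z{\left(P,Z \right)} = 2 - \left(P - Z\right) = 2 + Z - P$)
$J{\left(p \right)} = 10$ ($J{\left(p \right)} = \left(5 + \left(2 + 3 - p\right)\right) + p = \left(5 - \left(-5 + p\right)\right) + p = \left(10 - p\right) + p = 10$)
$k = -36$ ($k = \left(-3\right) 3 \left(6 - 2\right) = \left(-9\right) 4 = -36$)
$k J{\left(-36 \right)} + 552 = \left(-36\right) 10 + 552 = -360 + 552 = 192$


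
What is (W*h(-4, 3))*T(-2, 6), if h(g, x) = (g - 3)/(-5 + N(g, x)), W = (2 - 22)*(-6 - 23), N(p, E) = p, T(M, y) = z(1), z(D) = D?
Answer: 4060/9 ≈ 451.11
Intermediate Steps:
T(M, y) = 1
W = 580 (W = -20*(-29) = 580)
h(g, x) = (-3 + g)/(-5 + g) (h(g, x) = (g - 3)/(-5 + g) = (-3 + g)/(-5 + g))
(W*h(-4, 3))*T(-2, 6) = (580*((-3 - 4)/(-5 - 4)))*1 = (580*(-7/(-9)))*1 = (580*(-⅑*(-7)))*1 = (580*(7/9))*1 = (4060/9)*1 = 4060/9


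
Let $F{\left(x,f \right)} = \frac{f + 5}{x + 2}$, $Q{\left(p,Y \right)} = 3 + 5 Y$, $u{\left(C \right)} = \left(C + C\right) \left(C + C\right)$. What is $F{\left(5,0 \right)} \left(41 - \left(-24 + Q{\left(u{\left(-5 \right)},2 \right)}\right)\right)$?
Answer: $\frac{260}{7} \approx 37.143$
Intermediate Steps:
$u{\left(C \right)} = 4 C^{2}$ ($u{\left(C \right)} = 2 C 2 C = 4 C^{2}$)
$F{\left(x,f \right)} = \frac{5 + f}{2 + x}$
$F{\left(5,0 \right)} \left(41 - \left(-24 + Q{\left(u{\left(-5 \right)},2 \right)}\right)\right) = \frac{5 + 0}{2 + 5} \left(41 + \left(24 - \left(3 + 5 \cdot 2\right)\right)\right) = \frac{1}{7} \cdot 5 \left(41 + \left(24 - \left(3 + 10\right)\right)\right) = \frac{1}{7} \cdot 5 \left(41 + \left(24 - 13\right)\right) = \frac{5 \left(41 + \left(24 - 13\right)\right)}{7} = \frac{5 \left(41 + 11\right)}{7} = \frac{5}{7} \cdot 52 = \frac{260}{7}$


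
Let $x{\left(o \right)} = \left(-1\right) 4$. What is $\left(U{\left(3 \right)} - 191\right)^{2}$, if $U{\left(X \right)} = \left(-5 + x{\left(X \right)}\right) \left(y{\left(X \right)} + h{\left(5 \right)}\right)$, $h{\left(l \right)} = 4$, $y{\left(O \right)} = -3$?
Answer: $40000$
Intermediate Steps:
$x{\left(o \right)} = -4$
$U{\left(X \right)} = -9$ ($U{\left(X \right)} = \left(-5 - 4\right) \left(-3 + 4\right) = \left(-9\right) 1 = -9$)
$\left(U{\left(3 \right)} - 191\right)^{2} = \left(-9 - 191\right)^{2} = \left(-200\right)^{2} = 40000$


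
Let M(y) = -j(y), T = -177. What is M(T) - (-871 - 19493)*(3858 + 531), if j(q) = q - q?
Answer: 89377596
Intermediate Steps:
j(q) = 0
M(y) = 0 (M(y) = -1*0 = 0)
M(T) - (-871 - 19493)*(3858 + 531) = 0 - (-871 - 19493)*(3858 + 531) = 0 - (-20364)*4389 = 0 - 1*(-89377596) = 0 + 89377596 = 89377596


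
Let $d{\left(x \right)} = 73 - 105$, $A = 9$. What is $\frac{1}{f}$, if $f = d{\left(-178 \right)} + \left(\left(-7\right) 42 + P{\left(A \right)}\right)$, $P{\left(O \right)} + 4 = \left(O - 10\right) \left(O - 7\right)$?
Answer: $- \frac{1}{332} \approx -0.003012$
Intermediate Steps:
$d{\left(x \right)} = -32$ ($d{\left(x \right)} = 73 - 105 = -32$)
$P{\left(O \right)} = -4 + \left(-10 + O\right) \left(-7 + O\right)$ ($P{\left(O \right)} = -4 + \left(O - 10\right) \left(O - 7\right) = -4 + \left(-10 + O\right) \left(-7 + O\right)$)
$f = -332$ ($f = -32 + \left(\left(-7\right) 42 + \left(66 + 9^{2} - 153\right)\right) = -32 + \left(-294 + \left(66 + 81 - 153\right)\right) = -32 - 300 = -332$)
$\frac{1}{f} = \frac{1}{-332} = - \frac{1}{332}$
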